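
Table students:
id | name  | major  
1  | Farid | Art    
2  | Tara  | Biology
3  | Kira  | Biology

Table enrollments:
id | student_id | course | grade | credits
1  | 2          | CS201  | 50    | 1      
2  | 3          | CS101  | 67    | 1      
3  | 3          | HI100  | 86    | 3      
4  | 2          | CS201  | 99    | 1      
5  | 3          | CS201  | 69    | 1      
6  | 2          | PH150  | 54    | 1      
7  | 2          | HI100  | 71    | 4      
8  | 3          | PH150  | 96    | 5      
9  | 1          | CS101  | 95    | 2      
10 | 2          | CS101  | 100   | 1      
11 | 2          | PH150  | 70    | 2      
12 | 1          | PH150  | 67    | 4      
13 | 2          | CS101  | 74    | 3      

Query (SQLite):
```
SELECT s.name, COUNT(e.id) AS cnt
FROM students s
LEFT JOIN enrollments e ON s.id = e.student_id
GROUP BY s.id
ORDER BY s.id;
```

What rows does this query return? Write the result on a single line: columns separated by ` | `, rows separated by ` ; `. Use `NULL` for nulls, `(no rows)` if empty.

LEFT JOIN keeps every students row; unmatched ones get NULL for enrollments columns.
Group by students.id and compute COUNT(e.id). COUNT(col) of an all-NULL group is 0.
  1: ids {9, 12} → COUNT(e.id)=2
  2: ids {1, 4, 6, 7, 10, 11, 13} → COUNT(e.id)=7
  3: ids {2, 3, 5, 8} → COUNT(e.id)=4

Farid | 2 ; Tara | 7 ; Kira | 4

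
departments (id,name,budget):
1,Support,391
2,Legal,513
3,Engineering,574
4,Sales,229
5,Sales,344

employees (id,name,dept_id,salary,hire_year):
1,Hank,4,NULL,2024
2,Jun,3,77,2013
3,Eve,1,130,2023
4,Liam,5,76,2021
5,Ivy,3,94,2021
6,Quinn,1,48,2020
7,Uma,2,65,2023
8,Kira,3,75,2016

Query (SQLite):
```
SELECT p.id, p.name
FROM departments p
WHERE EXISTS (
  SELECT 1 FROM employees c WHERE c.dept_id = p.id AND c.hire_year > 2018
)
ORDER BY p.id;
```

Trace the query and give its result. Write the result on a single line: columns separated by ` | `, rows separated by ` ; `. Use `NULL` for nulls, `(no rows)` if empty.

For each departments row, check whether any employees with matching dept_id has hire_year > 2018.
Keep rows where that is true.

1 | Support ; 2 | Legal ; 3 | Engineering ; 4 | Sales ; 5 | Sales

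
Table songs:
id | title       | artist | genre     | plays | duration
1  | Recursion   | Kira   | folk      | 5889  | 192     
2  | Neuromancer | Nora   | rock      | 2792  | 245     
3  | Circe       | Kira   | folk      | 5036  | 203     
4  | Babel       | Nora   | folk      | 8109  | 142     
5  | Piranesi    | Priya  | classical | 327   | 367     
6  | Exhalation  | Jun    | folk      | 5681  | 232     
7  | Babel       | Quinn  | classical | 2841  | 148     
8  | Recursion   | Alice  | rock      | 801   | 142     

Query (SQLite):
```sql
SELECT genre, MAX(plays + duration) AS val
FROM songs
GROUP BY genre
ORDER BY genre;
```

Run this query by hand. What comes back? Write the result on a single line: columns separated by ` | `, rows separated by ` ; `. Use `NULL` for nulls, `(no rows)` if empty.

For each row compute plays + duration.
Group by genre; take MAX of the expression per group.
  classical: ids {5, 7} → MAX(plays + duration)=2989
  folk: ids {1, 3, 4, 6} → MAX(plays + duration)=8251
  rock: ids {2, 8} → MAX(plays + duration)=3037

classical | 2989 ; folk | 8251 ; rock | 3037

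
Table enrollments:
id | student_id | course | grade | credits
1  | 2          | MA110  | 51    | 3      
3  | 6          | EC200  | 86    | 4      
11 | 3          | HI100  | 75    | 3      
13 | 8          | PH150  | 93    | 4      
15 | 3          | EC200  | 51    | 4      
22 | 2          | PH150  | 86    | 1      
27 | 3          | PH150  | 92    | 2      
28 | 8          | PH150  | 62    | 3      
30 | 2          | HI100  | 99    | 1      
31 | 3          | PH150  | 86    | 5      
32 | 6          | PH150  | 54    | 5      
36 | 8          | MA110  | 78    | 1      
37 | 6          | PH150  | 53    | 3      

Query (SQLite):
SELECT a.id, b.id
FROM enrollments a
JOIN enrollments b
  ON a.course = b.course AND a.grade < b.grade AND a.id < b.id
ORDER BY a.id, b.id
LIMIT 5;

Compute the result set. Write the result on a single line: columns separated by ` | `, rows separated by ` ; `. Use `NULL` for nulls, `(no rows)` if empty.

1 | 36 ; 11 | 30 ; 22 | 27 ; 28 | 31

Pairs (a,b) with same course, a.grade < b.grade, a.id < b.id.
course groups: EC200:{3,15} HI100:{11,30} MA110:{1,36} PH150:{13,22,27,28,31,32,37}
Ordered by (a.id, b.id); first 5.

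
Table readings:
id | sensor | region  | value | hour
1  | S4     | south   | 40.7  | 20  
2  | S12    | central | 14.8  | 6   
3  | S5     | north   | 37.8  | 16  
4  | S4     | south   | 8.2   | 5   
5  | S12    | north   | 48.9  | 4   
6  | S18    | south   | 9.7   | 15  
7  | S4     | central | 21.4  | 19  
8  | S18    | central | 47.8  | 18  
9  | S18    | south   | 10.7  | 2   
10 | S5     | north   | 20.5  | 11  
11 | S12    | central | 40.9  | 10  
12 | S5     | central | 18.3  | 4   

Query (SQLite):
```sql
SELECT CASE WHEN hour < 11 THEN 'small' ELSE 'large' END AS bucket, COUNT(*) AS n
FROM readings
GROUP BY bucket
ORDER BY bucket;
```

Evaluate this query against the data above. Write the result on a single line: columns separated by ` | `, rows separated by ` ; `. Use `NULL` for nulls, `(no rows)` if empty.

large | 6 ; small | 6

Bucket rows by hour < 11 → 'small' else 'large'; count each bucket.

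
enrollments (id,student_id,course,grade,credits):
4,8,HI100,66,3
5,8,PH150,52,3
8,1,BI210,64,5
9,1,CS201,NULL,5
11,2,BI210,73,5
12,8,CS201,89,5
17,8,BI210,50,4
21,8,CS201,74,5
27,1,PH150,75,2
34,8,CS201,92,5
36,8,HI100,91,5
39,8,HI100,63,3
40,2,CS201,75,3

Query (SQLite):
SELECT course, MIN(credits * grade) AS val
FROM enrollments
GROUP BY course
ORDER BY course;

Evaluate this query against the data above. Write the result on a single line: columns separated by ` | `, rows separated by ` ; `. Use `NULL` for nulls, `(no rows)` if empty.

For each row compute credits * grade.
Group by course; take MIN of the expression per group.
  BI210: ids {8, 11, 17} → MIN(credits * grade)=200
  CS201: ids {9, 12, 21, 34, 40} → MIN(credits * grade)=225
  HI100: ids {4, 36, 39} → MIN(credits * grade)=189
  PH150: ids {5, 27} → MIN(credits * grade)=150

BI210 | 200 ; CS201 | 225 ; HI100 | 189 ; PH150 | 150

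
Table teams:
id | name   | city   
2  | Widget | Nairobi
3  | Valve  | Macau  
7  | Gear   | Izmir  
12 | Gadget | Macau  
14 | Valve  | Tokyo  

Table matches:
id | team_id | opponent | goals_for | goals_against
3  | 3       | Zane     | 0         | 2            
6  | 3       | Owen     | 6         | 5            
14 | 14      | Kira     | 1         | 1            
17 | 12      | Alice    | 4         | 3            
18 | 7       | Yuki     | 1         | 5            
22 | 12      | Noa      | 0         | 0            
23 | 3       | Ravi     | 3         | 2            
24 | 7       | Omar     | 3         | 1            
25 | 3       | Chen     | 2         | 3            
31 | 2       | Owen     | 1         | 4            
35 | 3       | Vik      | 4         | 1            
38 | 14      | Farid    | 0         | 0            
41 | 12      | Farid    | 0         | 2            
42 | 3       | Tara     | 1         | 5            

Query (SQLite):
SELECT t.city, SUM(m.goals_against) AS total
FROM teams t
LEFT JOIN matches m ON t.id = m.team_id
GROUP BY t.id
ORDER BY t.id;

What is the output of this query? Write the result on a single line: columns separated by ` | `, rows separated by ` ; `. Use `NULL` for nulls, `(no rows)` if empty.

LEFT JOIN keeps every teams row; unmatched ones get NULL for matches columns.
Group by teams.id and compute SUM(m.goals_against). SUM over an all-NULL group is NULL.
  2: ids {31} → SUM(m.goals_against)=4
  3: ids {3, 6, 23, 25, 35, 42} → SUM(m.goals_against)=18
  7: ids {18, 24} → SUM(m.goals_against)=6
  12: ids {17, 22, 41} → SUM(m.goals_against)=5
  14: ids {14, 38} → SUM(m.goals_against)=1

Nairobi | 4 ; Macau | 18 ; Izmir | 6 ; Macau | 5 ; Tokyo | 1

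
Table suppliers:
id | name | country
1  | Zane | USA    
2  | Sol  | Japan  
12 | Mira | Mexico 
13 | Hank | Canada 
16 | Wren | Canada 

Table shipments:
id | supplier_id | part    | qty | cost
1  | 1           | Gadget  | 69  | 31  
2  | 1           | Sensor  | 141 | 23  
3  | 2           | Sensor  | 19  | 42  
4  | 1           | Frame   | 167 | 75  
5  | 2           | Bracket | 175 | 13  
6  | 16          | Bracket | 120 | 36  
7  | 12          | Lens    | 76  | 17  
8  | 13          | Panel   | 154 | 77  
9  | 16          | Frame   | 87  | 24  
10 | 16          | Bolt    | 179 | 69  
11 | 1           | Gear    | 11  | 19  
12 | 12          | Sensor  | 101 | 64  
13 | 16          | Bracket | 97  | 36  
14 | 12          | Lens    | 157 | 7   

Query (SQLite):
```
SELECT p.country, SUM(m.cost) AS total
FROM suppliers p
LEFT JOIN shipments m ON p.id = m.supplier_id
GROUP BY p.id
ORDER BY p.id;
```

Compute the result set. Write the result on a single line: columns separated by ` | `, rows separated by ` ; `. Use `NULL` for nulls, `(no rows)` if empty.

LEFT JOIN keeps every suppliers row; unmatched ones get NULL for shipments columns.
Group by suppliers.id and compute SUM(m.cost). SUM over an all-NULL group is NULL.
  1: ids {1, 2, 4, 11} → SUM(m.cost)=148
  2: ids {3, 5} → SUM(m.cost)=55
  12: ids {7, 12, 14} → SUM(m.cost)=88
  13: ids {8} → SUM(m.cost)=77
  16: ids {6, 9, 10, 13} → SUM(m.cost)=165

USA | 148 ; Japan | 55 ; Mexico | 88 ; Canada | 77 ; Canada | 165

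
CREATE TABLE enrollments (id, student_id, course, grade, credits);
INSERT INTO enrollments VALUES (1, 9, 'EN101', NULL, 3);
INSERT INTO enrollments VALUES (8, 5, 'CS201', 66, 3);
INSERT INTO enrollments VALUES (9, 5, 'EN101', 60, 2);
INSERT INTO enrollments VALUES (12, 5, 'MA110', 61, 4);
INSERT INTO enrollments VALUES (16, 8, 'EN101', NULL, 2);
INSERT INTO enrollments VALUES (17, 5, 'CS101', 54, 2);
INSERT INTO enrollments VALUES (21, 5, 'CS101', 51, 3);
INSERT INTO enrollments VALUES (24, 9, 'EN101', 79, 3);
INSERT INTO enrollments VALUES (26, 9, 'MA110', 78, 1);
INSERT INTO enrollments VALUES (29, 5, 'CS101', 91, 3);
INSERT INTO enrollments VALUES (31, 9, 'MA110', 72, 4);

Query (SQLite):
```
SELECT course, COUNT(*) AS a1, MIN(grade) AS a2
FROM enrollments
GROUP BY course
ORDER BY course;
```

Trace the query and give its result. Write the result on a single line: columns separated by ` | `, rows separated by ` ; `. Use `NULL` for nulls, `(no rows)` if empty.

Group enrollments by course.
Per group compute: COUNT(*), MIN(grade).
  CS101: ids {17, 21, 29} → COUNT(*)=3, MIN(grade)=51
  CS201: ids {8} → COUNT(*)=1, MIN(grade)=66
  EN101: ids {1, 9, 16, 24} → COUNT(*)=4, MIN(grade)=60
  MA110: ids {12, 26, 31} → COUNT(*)=3, MIN(grade)=61

CS101 | 3 | 51 ; CS201 | 1 | 66 ; EN101 | 4 | 60 ; MA110 | 3 | 61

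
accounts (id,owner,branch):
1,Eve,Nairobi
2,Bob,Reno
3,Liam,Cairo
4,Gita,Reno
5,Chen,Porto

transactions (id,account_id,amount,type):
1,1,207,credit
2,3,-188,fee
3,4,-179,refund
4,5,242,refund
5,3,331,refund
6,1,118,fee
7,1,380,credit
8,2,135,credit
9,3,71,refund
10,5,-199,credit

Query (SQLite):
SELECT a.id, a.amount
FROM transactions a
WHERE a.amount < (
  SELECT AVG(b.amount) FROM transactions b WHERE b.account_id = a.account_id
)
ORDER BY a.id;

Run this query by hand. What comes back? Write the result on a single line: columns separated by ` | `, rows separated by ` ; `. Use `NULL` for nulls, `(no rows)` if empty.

For each transactions row a, compute AVG(amount) over rows sharing a.account_id.
Keep row a if a.amount < that per-group AVG.
  account_id=1: AVG(amount) = 235.0
  account_id=2: AVG(amount) = 135.0
  account_id=3: AVG(amount) = 71.333333
  account_id=4: AVG(amount) = -179.0
  account_id=5: AVG(amount) = 21.5

1 | 207 ; 2 | -188 ; 6 | 118 ; 9 | 71 ; 10 | -199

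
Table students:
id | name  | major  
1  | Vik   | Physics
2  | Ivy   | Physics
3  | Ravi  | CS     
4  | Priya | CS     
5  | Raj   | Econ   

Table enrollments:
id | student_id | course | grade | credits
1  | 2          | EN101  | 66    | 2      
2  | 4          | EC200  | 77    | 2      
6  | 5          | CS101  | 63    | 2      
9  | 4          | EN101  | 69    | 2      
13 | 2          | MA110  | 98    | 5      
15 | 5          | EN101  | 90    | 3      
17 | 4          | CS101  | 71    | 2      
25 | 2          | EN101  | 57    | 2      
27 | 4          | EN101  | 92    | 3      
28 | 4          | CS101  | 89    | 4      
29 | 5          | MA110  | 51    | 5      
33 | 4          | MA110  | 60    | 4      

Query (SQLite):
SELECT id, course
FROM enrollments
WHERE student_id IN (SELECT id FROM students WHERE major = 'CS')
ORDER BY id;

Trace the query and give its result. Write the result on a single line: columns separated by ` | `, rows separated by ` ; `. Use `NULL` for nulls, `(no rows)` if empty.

2 | EC200 ; 9 | EN101 ; 17 | CS101 ; 27 | EN101 ; 28 | CS101 ; 33 | MA110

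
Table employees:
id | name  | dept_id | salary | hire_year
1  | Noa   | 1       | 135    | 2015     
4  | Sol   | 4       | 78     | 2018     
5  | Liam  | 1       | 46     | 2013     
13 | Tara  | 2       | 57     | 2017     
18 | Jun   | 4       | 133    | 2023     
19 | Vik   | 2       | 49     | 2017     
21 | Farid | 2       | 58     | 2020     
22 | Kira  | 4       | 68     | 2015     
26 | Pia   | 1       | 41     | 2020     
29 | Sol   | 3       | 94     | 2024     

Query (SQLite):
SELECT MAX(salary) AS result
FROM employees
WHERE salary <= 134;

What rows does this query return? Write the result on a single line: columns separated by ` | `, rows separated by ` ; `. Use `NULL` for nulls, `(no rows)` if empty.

Rows where salary <= 134 → salary values: [78, 46, 57, 133, 49, 58, 68, 41, 94].
MAX of non-NULL values = 133.

133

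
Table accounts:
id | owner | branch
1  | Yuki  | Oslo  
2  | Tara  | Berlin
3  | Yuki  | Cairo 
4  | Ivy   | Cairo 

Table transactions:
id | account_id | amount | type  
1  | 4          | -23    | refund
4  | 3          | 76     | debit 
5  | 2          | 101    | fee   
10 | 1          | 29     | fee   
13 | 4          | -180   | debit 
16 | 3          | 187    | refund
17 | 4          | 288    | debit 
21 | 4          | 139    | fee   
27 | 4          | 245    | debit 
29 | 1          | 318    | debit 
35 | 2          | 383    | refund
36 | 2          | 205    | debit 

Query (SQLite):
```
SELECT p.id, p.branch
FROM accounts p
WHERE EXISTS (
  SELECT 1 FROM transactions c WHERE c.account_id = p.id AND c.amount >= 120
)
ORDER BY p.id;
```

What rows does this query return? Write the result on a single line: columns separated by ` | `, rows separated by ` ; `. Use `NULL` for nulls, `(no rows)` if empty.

For each accounts row, check whether any transactions with matching account_id has amount >= 120.
Keep rows where that is true.

1 | Oslo ; 2 | Berlin ; 3 | Cairo ; 4 | Cairo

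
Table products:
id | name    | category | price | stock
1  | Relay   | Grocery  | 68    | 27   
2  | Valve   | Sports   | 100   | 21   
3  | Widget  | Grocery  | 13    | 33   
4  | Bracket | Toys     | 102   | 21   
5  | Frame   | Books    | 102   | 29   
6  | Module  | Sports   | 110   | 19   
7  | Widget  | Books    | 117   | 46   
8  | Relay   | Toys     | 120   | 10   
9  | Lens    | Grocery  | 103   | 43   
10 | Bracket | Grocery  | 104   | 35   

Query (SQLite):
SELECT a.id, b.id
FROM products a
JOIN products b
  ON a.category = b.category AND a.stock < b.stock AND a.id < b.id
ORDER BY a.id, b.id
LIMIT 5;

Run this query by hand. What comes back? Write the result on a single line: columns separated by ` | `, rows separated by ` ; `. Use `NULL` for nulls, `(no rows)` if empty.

1 | 3 ; 1 | 9 ; 1 | 10 ; 3 | 9 ; 3 | 10

Pairs (a,b) with same category, a.stock < b.stock, a.id < b.id.
category groups: Books:{5,7} Grocery:{1,3,9,10} Sports:{2,6} Toys:{4,8}
Ordered by (a.id, b.id); first 5.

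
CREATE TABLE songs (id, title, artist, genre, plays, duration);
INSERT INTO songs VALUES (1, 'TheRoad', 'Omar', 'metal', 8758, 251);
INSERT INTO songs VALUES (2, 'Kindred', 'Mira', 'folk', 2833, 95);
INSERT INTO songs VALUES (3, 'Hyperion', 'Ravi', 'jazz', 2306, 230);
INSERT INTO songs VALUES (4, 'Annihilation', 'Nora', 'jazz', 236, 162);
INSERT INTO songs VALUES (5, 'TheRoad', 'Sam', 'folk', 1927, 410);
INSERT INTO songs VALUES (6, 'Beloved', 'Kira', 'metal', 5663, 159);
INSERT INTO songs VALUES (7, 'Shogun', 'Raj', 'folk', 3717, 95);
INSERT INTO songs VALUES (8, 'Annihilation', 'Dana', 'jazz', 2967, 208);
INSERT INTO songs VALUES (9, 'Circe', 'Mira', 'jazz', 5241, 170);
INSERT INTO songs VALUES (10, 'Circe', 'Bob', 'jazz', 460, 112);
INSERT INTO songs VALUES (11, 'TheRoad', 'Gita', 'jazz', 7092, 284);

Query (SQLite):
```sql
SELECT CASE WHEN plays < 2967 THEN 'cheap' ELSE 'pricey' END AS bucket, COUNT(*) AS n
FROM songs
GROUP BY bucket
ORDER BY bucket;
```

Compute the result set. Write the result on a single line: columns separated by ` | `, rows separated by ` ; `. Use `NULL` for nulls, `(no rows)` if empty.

Bucket rows by plays < 2967 → 'cheap' else 'pricey'; count each bucket.

cheap | 5 ; pricey | 6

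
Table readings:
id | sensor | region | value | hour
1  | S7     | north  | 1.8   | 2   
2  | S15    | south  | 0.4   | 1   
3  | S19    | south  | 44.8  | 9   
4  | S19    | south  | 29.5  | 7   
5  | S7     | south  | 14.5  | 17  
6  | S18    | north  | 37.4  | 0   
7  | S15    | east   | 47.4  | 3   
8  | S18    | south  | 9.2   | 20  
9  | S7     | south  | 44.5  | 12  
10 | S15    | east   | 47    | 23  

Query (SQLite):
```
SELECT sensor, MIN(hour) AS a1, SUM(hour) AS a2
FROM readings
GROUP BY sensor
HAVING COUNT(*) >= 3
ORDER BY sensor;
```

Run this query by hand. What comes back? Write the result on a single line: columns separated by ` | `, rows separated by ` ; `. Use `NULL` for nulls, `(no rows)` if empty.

Group readings by sensor.
Per group compute: MIN(hour), SUM(hour).
HAVING: drop groups with fewer than 3 rows.
  S15: ids {2, 7, 10} → MIN(hour)=1, SUM(hour)=27
  S18: ids {6, 8} → MIN(hour)=0, SUM(hour)=20
  S19: ids {3, 4} → MIN(hour)=7, SUM(hour)=16
  S7: ids {1, 5, 9} → MIN(hour)=2, SUM(hour)=31

S15 | 1 | 27 ; S7 | 2 | 31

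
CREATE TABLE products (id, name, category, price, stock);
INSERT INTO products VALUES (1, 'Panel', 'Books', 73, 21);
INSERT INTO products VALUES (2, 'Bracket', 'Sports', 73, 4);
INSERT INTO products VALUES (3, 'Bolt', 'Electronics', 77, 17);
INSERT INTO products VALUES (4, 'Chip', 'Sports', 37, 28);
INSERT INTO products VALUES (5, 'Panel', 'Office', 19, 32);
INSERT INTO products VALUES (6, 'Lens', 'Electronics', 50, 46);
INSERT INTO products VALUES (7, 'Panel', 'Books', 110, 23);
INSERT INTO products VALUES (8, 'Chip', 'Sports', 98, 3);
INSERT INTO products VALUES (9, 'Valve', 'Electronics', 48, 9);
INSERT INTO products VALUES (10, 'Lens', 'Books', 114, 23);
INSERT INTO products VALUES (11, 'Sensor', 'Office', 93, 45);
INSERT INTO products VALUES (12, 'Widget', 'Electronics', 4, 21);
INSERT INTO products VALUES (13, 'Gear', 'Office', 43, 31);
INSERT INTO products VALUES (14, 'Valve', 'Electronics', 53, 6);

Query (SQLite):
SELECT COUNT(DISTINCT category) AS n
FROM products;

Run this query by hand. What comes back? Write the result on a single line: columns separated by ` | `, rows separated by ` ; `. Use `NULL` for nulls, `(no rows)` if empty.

Count distinct non-NULL category values.

4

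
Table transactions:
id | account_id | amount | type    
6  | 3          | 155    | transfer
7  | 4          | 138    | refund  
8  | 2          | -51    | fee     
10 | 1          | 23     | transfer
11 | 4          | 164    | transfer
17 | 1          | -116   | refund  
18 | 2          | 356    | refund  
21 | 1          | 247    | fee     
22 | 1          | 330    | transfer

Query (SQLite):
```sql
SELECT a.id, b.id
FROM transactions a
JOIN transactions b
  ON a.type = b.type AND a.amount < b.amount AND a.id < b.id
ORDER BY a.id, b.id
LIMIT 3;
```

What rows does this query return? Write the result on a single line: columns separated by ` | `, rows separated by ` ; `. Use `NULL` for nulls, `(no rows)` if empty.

6 | 11 ; 6 | 22 ; 7 | 18

Pairs (a,b) with same type, a.amount < b.amount, a.id < b.id.
type groups: fee:{8,21} refund:{7,17,18} transfer:{6,10,11,22}
Ordered by (a.id, b.id); first 3.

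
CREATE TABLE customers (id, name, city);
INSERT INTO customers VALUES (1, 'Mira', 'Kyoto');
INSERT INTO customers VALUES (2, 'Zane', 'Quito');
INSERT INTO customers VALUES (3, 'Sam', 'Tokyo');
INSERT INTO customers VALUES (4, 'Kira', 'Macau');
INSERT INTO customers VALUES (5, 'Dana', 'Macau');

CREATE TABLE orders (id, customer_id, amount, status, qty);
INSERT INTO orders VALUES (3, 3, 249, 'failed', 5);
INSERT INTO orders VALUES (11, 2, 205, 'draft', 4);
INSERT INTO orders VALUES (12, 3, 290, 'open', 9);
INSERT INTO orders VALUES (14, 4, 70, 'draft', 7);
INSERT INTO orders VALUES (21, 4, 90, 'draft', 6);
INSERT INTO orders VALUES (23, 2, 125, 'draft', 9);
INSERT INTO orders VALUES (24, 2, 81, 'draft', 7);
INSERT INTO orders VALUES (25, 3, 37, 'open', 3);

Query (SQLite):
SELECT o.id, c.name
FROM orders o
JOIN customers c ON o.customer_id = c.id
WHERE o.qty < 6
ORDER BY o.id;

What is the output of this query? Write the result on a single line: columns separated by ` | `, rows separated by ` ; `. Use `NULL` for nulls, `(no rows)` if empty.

Each orders row matches the customers row where customer_id = customers.id.
Then keep rows with o.qty < 6.

3 | Sam ; 11 | Zane ; 25 | Sam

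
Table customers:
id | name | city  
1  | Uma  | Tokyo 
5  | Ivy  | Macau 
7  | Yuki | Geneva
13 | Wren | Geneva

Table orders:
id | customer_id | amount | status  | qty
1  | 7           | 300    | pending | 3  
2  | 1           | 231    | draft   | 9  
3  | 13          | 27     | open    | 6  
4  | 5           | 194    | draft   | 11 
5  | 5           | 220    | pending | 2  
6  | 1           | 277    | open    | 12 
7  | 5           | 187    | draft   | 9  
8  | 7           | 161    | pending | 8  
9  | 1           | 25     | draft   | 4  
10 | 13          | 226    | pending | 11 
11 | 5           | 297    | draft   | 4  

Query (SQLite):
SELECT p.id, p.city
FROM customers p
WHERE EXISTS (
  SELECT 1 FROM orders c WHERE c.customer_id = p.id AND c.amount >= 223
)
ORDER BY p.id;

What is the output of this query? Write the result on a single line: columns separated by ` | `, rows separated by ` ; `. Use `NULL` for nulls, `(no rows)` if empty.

1 | Tokyo ; 5 | Macau ; 7 | Geneva ; 13 | Geneva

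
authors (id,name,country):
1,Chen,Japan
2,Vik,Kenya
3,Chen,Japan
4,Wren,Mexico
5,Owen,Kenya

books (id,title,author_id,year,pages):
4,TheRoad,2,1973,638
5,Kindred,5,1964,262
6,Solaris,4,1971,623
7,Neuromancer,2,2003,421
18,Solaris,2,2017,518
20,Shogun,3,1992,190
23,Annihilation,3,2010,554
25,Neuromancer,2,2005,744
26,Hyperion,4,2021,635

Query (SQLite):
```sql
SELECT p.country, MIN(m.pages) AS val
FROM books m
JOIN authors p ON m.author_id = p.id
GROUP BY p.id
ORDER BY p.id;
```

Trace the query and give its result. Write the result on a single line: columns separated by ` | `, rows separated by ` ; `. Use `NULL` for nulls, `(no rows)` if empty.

Kenya | 421 ; Japan | 190 ; Mexico | 623 ; Kenya | 262

Join each books row to its authors via author_id.
Group joined rows by authors.id; compute MIN(m.pages) per group.
  2: ids {4, 7, 18, 25} → MIN(m.pages)=421
  3: ids {20, 23} → MIN(m.pages)=190
  4: ids {6, 26} → MIN(m.pages)=623
  5: ids {5} → MIN(m.pages)=262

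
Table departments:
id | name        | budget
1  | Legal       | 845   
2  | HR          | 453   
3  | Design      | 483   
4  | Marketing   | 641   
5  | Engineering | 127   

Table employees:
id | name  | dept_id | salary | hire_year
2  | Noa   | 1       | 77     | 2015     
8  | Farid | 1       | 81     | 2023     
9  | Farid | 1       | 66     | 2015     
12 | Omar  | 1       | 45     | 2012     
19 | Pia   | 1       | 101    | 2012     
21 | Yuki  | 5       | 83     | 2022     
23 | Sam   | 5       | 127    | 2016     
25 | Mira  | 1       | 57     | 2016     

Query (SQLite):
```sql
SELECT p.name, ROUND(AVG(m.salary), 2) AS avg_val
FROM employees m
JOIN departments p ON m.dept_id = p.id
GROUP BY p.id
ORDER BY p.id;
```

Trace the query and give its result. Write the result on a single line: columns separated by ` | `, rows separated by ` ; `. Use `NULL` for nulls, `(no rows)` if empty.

Legal | 71.17 ; Engineering | 105

Join each employees row to its departments via dept_id.
Group joined rows by departments.id; compute ROUND(AVG(m.salary), 2) per group.
  1: ids {2, 8, 9, 12, 19, 25} → ROUND(AVG(m.salary), 2)=71.17
  5: ids {21, 23} → ROUND(AVG(m.salary), 2)=105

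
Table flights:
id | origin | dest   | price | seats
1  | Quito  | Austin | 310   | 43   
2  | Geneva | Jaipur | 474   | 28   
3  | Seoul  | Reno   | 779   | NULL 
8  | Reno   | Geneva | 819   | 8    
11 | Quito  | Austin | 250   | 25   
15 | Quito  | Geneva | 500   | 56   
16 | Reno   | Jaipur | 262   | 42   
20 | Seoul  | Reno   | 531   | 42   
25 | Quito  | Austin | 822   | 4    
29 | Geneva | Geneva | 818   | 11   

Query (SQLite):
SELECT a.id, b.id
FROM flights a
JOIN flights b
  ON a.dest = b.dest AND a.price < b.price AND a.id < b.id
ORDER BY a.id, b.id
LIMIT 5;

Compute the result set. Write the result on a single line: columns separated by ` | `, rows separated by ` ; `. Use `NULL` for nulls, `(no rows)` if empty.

1 | 25 ; 11 | 25 ; 15 | 29

Pairs (a,b) with same dest, a.price < b.price, a.id < b.id.
dest groups: Austin:{1,11,25} Geneva:{8,15,29} Jaipur:{2,16} Reno:{3,20}
Ordered by (a.id, b.id); first 5.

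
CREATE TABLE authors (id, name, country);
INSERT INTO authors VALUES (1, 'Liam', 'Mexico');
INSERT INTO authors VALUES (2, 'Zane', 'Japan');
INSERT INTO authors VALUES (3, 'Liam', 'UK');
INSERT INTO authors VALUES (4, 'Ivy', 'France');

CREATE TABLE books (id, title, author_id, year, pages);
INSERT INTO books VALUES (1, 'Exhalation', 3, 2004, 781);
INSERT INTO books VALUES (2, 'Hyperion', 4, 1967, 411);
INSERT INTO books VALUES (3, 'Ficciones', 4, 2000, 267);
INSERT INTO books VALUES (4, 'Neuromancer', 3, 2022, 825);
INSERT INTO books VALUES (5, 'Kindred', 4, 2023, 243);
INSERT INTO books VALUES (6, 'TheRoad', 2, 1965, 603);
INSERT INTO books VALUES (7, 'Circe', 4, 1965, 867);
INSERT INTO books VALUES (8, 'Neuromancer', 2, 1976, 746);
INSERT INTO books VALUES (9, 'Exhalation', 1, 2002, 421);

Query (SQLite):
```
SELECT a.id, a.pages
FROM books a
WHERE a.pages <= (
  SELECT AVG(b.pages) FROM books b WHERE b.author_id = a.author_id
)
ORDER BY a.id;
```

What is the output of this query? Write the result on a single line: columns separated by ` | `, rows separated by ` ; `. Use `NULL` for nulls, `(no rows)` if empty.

1 | 781 ; 2 | 411 ; 3 | 267 ; 5 | 243 ; 6 | 603 ; 9 | 421

For each books row a, compute AVG(pages) over rows sharing a.author_id.
Keep row a if a.pages <= that per-group AVG.
  author_id=1: AVG(pages) = 421.0
  author_id=2: AVG(pages) = 674.5
  author_id=3: AVG(pages) = 803.0
  author_id=4: AVG(pages) = 447.0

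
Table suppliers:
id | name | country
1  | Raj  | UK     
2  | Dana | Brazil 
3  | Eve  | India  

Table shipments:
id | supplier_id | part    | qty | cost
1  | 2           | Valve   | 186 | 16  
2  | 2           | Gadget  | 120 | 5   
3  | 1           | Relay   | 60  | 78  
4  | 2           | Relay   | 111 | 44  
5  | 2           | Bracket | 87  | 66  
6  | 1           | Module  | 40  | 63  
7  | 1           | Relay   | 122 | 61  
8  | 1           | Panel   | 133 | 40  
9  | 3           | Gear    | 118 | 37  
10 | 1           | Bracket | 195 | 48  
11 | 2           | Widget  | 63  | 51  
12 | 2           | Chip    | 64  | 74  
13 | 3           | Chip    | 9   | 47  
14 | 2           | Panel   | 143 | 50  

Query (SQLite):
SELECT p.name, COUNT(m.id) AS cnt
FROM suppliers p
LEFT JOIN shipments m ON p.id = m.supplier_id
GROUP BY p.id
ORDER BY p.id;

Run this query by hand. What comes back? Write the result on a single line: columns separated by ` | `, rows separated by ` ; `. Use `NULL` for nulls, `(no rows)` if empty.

Raj | 5 ; Dana | 7 ; Eve | 2

LEFT JOIN keeps every suppliers row; unmatched ones get NULL for shipments columns.
Group by suppliers.id and compute COUNT(m.id). COUNT(col) of an all-NULL group is 0.
  1: ids {3, 6, 7, 8, 10} → COUNT(m.id)=5
  2: ids {1, 2, 4, 5, 11, 12, 14} → COUNT(m.id)=7
  3: ids {9, 13} → COUNT(m.id)=2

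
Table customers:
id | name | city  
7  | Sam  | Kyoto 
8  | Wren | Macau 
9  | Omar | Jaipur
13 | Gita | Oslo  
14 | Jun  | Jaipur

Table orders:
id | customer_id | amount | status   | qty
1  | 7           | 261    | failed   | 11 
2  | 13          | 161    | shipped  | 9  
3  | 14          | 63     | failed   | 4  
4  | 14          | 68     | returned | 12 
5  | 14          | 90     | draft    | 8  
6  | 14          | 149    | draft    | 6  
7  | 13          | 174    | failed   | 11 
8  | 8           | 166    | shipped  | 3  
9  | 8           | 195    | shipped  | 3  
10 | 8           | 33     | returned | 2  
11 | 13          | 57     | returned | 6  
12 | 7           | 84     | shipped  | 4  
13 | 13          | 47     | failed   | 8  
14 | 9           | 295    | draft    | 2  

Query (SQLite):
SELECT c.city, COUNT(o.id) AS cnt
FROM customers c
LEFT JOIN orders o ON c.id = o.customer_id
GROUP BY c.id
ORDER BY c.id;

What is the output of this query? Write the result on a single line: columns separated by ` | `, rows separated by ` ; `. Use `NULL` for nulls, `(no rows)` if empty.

Kyoto | 2 ; Macau | 3 ; Jaipur | 1 ; Oslo | 4 ; Jaipur | 4

LEFT JOIN keeps every customers row; unmatched ones get NULL for orders columns.
Group by customers.id and compute COUNT(o.id). COUNT(col) of an all-NULL group is 0.
  7: ids {1, 12} → COUNT(o.id)=2
  8: ids {8, 9, 10} → COUNT(o.id)=3
  9: ids {14} → COUNT(o.id)=1
  13: ids {2, 7, 11, 13} → COUNT(o.id)=4
  14: ids {3, 4, 5, 6} → COUNT(o.id)=4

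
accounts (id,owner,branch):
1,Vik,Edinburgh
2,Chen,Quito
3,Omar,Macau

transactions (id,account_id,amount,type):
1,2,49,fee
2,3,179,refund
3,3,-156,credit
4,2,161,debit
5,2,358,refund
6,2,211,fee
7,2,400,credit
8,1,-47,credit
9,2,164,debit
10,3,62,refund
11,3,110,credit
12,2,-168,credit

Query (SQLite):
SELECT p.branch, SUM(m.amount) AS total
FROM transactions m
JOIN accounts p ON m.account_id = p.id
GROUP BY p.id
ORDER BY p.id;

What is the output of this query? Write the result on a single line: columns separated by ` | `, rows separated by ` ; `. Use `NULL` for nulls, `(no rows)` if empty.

Edinburgh | -47 ; Quito | 1175 ; Macau | 195

Join each transactions row to its accounts via account_id.
Group joined rows by accounts.id; compute SUM(m.amount) per group.
  1: ids {8} → SUM(m.amount)=-47
  2: ids {1, 4, 5, 6, 7, 9, 12} → SUM(m.amount)=1175
  3: ids {2, 3, 10, 11} → SUM(m.amount)=195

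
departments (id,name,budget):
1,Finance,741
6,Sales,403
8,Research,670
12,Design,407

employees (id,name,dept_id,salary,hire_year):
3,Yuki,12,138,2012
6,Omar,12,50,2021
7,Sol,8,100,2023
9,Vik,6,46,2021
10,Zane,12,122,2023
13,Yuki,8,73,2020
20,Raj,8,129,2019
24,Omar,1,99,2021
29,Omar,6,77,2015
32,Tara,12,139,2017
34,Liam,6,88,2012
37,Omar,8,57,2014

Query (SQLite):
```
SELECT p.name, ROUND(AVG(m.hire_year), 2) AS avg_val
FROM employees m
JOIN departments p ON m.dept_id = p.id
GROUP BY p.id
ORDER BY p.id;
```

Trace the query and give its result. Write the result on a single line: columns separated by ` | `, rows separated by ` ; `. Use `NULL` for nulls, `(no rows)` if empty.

Join each employees row to its departments via dept_id.
Group joined rows by departments.id; compute ROUND(AVG(m.hire_year), 2) per group.
  1: ids {24} → ROUND(AVG(m.hire_year), 2)=2021
  6: ids {9, 29, 34} → ROUND(AVG(m.hire_year), 2)=2016
  8: ids {7, 13, 20, 37} → ROUND(AVG(m.hire_year), 2)=2019
  12: ids {3, 6, 10, 32} → ROUND(AVG(m.hire_year), 2)=2018.25

Finance | 2021 ; Sales | 2016 ; Research | 2019 ; Design | 2018.25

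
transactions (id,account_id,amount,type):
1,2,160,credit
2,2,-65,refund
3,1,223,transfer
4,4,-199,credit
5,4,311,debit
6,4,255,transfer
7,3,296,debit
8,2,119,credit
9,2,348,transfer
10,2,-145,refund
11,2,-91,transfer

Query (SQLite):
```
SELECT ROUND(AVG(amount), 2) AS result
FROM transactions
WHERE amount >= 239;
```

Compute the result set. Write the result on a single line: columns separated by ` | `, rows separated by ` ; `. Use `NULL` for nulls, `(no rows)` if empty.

302.5

Rows where amount >= 239 → amount values: [311, 255, 296, 348].
AVG = 1210 / 4 (rounded to 2 dp).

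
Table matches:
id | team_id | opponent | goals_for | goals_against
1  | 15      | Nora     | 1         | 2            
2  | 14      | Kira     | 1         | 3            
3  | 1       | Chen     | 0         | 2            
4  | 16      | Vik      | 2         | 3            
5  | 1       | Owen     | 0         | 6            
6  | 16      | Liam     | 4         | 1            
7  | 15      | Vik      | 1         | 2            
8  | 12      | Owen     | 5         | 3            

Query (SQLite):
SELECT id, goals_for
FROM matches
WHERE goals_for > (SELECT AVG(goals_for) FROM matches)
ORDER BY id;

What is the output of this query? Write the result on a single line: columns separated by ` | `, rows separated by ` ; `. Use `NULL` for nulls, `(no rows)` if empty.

Scalar subquery: AVG(goals_for) over all matches rows = 1.75.
Keep rows where goals_for > that value.

4 | 2 ; 6 | 4 ; 8 | 5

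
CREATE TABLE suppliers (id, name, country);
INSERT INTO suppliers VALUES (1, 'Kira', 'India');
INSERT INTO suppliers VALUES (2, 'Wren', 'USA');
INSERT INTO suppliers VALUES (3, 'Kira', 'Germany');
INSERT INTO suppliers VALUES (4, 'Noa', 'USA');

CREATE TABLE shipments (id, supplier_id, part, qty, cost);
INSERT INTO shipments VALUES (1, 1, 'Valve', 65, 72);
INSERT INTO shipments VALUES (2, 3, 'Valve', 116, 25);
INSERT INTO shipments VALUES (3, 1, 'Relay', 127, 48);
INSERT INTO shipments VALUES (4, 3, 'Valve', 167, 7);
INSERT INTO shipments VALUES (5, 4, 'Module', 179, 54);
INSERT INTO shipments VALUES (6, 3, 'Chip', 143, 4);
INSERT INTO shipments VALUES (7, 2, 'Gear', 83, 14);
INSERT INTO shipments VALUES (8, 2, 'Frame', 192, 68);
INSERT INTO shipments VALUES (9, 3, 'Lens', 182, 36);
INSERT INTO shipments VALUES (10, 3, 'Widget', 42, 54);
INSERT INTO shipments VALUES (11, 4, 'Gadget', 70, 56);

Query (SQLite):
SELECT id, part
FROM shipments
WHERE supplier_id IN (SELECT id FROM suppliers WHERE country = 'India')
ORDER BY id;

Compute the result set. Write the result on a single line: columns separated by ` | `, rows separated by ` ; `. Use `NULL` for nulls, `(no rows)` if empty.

Inner query: suppliers.id where country = 'India'.
Outer: keep shipments rows whose supplier_id is in that set.
Inner query → {1}

1 | Valve ; 3 | Relay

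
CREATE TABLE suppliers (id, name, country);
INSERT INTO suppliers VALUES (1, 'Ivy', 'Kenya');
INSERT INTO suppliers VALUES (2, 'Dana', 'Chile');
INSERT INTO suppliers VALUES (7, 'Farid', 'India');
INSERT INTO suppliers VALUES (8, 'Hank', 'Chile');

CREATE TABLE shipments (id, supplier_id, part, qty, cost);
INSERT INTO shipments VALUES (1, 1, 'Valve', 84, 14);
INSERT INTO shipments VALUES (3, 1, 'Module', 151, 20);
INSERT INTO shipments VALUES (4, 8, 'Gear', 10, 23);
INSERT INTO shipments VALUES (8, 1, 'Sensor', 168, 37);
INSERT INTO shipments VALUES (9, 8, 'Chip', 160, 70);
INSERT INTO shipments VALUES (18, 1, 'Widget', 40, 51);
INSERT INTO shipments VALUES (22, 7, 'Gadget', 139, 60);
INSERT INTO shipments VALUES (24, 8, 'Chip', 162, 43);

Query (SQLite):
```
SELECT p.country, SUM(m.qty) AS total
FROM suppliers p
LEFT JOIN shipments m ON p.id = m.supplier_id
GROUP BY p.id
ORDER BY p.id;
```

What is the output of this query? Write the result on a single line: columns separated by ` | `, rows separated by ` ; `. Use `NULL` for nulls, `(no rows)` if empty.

LEFT JOIN keeps every suppliers row; unmatched ones get NULL for shipments columns.
Group by suppliers.id and compute SUM(m.qty). SUM over an all-NULL group is NULL.
  1: ids {1, 3, 8, 18} → SUM(m.qty)=443
  2: ids {—} → SUM(m.qty)=NULL
  7: ids {22} → SUM(m.qty)=139
  8: ids {4, 9, 24} → SUM(m.qty)=332

Kenya | 443 ; Chile | NULL ; India | 139 ; Chile | 332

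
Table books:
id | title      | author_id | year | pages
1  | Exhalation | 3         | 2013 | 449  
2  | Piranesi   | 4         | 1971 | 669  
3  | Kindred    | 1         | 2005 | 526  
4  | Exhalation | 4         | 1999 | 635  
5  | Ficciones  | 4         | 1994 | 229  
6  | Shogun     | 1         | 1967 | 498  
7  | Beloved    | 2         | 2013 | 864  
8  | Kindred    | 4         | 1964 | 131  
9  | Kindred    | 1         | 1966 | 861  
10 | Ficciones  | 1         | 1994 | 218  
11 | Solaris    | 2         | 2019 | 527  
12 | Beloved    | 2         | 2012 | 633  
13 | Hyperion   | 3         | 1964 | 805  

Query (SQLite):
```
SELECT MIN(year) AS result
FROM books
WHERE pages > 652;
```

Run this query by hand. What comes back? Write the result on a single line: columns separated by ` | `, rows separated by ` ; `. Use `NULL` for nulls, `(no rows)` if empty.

1964

Rows where pages > 652 → year values: [1971, 2013, 1966, 1964].
MIN of non-NULL values = 1964.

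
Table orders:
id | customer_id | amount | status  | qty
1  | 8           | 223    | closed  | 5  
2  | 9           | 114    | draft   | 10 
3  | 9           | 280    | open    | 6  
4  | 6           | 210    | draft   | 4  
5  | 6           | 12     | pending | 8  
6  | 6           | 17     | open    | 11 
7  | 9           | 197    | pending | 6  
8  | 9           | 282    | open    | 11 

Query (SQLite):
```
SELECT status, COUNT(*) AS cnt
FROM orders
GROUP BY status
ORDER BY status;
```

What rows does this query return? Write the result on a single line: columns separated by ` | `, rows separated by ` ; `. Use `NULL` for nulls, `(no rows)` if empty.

Partition orders by status; compute COUNT(*) within each group.
  closed: ids {1} → COUNT(*)=1
  draft: ids {2, 4} → COUNT(*)=2
  open: ids {3, 6, 8} → COUNT(*)=3
  pending: ids {5, 7} → COUNT(*)=2

closed | 1 ; draft | 2 ; open | 3 ; pending | 2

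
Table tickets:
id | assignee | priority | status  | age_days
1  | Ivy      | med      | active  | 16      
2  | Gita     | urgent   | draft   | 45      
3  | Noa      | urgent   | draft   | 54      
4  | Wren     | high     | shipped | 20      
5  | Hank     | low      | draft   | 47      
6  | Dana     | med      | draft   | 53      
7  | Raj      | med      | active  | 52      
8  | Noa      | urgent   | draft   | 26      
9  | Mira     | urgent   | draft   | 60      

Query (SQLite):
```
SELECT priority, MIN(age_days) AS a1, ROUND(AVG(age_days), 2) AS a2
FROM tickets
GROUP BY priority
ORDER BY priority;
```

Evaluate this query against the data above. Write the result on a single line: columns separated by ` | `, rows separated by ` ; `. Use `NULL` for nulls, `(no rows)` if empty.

high | 20 | 20 ; low | 47 | 47 ; med | 16 | 40.33 ; urgent | 26 | 46.25

Group tickets by priority.
Per group compute: MIN(age_days), ROUND(AVG(age_days), 2).
  high: ids {4} → MIN(age_days)=20, ROUND(AVG(age_days), 2)=20
  low: ids {5} → MIN(age_days)=47, ROUND(AVG(age_days), 2)=47
  med: ids {1, 6, 7} → MIN(age_days)=16, ROUND(AVG(age_days), 2)=40.33
  urgent: ids {2, 3, 8, 9} → MIN(age_days)=26, ROUND(AVG(age_days), 2)=46.25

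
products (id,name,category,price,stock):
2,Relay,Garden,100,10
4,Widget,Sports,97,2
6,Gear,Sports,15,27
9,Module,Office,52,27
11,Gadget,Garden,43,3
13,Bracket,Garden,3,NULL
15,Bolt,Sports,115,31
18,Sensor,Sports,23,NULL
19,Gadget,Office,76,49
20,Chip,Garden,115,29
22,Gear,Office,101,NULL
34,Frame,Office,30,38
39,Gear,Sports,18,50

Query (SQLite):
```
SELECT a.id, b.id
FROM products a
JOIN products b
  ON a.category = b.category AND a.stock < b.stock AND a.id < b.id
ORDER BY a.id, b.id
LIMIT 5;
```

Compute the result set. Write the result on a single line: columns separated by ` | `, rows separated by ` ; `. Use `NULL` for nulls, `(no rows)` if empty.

Pairs (a,b) with same category, a.stock < b.stock, a.id < b.id.
category groups: Garden:{2,11,13,20} Office:{9,19,22,34} Sports:{4,6,15,18,39}
Ordered by (a.id, b.id); first 5.

2 | 20 ; 4 | 6 ; 4 | 15 ; 4 | 39 ; 6 | 15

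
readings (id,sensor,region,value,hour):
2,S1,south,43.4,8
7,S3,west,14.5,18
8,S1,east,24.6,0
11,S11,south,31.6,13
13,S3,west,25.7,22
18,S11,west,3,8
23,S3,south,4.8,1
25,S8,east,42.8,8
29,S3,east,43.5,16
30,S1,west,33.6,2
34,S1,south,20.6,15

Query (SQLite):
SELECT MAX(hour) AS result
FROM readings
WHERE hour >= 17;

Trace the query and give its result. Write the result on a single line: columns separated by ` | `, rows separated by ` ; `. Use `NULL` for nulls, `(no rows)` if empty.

Rows where hour >= 17 → hour values: [18, 22].
MAX of non-NULL values = 22.

22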